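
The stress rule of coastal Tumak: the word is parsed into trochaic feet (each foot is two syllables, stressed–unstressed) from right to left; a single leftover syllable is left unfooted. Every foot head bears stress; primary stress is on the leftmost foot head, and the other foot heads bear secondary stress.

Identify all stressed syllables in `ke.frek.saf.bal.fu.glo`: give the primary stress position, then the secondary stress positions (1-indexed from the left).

primary 1, secondary 3, 5

Parse right to left into trochaic (ˈσσ) feet: (ˈke.frek) (ˈsaf.bal) (ˈfu.glo).
Foot heads (stressed positions): 1, 3, 5.
End Rule Leftmost: primary stress on the leftmost head = syllable 1.
Secondary stress on 3, 5: ˈke.frek.ˌsaf.bal.ˌfu.glo.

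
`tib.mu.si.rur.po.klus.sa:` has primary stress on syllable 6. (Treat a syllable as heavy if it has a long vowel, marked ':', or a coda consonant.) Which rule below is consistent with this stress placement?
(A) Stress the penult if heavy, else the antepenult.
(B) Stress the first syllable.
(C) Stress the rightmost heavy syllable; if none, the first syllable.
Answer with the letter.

A

Rule A → syllable 6 ✓.
Rule B → syllable 1 (observed: 6).
Rule C → syllable 7 (observed: 6).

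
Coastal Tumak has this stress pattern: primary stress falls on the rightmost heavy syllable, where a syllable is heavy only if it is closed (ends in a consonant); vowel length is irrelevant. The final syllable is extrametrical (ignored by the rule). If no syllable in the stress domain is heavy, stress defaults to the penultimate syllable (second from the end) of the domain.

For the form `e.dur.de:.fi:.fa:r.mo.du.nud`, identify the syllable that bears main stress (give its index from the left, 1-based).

The final syllable (8, nud) is extrametrical; the stress domain is syllables 1–7.
Weights: 1 e L, 2 dur H, 3 de: L, 4 fi: L, 5 fa:r H, 6 mo L, 7 du L.
Heavy syllables in the domain: 2, 5. The rightmost is syllable 5 (fa:r).
Primary stress: syllable 5 → e.dur.de:.fi:.ˈfa:r.mo.du.nud.

5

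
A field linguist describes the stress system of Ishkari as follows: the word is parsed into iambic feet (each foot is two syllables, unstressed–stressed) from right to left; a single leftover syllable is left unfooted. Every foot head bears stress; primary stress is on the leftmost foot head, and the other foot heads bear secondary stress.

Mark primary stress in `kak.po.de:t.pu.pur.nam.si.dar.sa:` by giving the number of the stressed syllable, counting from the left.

3

Parse right to left into iambic (σˈσ) feet: kak (po.ˈde:t) (pu.ˈpur) (nam.ˈsi) (dar.ˈsa:). Syllable 1 is left unfooted.
Foot heads (stressed positions): 3, 5, 7, 9.
End Rule Leftmost: primary stress on the leftmost head = syllable 3.
Primary stress: syllable 3 → kak.po.ˈde:t.pu.pur.nam.si.dar.sa:.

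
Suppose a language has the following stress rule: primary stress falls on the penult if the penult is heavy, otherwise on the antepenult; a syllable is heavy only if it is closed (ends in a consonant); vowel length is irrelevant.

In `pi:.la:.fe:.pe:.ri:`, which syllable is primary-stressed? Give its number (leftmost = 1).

Weights: 3 fe: L, 4 pe: L, 5 ri: L.
The penult (syllable 4, pe:) is light, so stress falls on the antepenult (syllable 3, fe:).
Primary stress: syllable 3 → pi:.la:.ˈfe:.pe:.ri:.

3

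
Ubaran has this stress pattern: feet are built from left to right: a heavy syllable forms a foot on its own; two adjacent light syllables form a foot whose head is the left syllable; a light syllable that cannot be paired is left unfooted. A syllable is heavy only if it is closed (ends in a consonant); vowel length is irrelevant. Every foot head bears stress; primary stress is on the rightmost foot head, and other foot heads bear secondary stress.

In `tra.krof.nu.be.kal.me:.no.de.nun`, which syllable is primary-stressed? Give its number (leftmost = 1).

Weights: 1 tra L, 2 krof H, 3 nu L, 4 be L, 5 kal H, 6 me: L, 7 no L, 8 de L, 9 nun H.
Parse left to right (heavy = foot alone; LL = one foot; stranded L unfooted): tra (ˈkrof) (ˈnu.be) (ˈkal) (ˈme:.no) de (ˈnun).
Foot heads: 2, 3, 5, 6, 9.
Primary stress on the rightmost head = syllable 9.
Primary stress: syllable 9 → tra.krof.nu.be.kal.me:.no.de.ˈnun.

9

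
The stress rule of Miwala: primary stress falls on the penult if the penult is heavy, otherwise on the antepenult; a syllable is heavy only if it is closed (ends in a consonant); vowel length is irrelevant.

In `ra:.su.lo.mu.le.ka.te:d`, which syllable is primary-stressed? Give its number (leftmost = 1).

5

Weights: 5 le L, 6 ka L, 7 te:d H.
The penult (syllable 6, ka) is light, so stress falls on the antepenult (syllable 5, le).
Primary stress: syllable 5 → ra:.su.lo.mu.ˈle.ka.te:d.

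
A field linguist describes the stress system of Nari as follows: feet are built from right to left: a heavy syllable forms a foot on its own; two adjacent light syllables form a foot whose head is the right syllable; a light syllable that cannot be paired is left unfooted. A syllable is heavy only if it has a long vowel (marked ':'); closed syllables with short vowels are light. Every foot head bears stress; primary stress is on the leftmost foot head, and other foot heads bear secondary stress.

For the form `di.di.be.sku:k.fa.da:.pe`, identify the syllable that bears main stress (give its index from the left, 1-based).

3

Weights: 1 di L, 2 di L, 3 be L, 4 sku:k H, 5 fa L, 6 da: H, 7 pe L.
Parse right to left (heavy = foot alone; LL = one foot; stranded L unfooted): di (di.ˈbe) (ˈsku:k) fa (ˈda:) pe.
Foot heads: 3, 4, 6.
Primary stress on the leftmost head = syllable 3.
Primary stress: syllable 3 → di.di.ˈbe.sku:k.fa.da:.pe.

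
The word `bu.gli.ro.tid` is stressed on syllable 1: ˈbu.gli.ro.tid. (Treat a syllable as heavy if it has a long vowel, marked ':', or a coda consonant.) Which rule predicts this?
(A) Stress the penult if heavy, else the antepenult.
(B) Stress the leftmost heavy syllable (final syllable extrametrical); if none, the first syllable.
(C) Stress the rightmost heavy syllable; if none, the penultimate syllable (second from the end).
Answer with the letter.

B

Rule A → syllable 2 (observed: 1).
Rule B → syllable 1 ✓.
Rule C → syllable 4 (observed: 1).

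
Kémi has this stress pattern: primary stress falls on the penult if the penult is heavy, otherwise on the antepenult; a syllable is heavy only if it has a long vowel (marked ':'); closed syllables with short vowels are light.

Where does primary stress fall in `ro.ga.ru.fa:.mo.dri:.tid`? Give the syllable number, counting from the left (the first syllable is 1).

6

Weights: 5 mo L, 6 dri: H, 7 tid L.
The penult (syllable 6, dri:) is heavy, so it takes stress.
Primary stress: syllable 6 → ro.ga.ru.fa:.mo.ˈdri:.tid.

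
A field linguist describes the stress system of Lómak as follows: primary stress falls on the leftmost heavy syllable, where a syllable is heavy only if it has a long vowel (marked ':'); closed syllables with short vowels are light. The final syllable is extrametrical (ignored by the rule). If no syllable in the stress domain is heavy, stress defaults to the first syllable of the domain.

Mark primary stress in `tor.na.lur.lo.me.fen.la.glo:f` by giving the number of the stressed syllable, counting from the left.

The final syllable (8, glo:f) is extrametrical; the stress domain is syllables 1–7.
Weights: 1 tor L, 2 na L, 3 lur L, 4 lo L, 5 me L, 6 fen L, 7 la L.
No heavy syllable in the domain; default to the first syllable of the domain = syllable 1.
Primary stress: syllable 1 → ˈtor.na.lur.lo.me.fen.la.glo:f.

1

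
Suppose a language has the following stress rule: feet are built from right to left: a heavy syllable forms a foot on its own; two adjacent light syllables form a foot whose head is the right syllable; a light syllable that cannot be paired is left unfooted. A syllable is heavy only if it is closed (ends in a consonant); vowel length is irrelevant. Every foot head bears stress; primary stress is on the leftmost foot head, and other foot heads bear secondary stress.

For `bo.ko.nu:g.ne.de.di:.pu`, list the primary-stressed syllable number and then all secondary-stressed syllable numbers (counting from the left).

Weights: 1 bo L, 2 ko L, 3 nu:g H, 4 ne L, 5 de L, 6 di: L, 7 pu L.
Parse right to left (heavy = foot alone; LL = one foot; stranded L unfooted): (bo.ˈko) (ˈnu:g) (ne.ˈde) (di:.ˈpu).
Foot heads: 2, 3, 5, 7.
Primary stress on the leftmost head = syllable 2.
Secondary stress on 3, 5, 7: bo.ˈko.ˌnu:g.ne.ˌde.di:.ˌpu.

primary 2, secondary 3, 5, 7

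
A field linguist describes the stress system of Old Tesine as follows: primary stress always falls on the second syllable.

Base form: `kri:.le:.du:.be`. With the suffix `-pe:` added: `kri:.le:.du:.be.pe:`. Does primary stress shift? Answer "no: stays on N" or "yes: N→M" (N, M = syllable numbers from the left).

no: stays on 2

Base `kri:.le:.du:.be` (4 syllables):
  The word has 4 syllables; the second syllable is syllable 2 (le:).
  → primary stress on syllable 2.
Suffixed `kri:.le:.du:.be.pe:` (5 syllables):
  The word has 5 syllables; the second syllable is syllable 2 (le:).
  → primary stress on syllable 2.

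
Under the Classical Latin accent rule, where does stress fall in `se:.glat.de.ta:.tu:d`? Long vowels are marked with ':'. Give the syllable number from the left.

4

Classical Latin: stress the penult if heavy (long vowel or closed), else the antepenult.
Weights: 3 de L, 4 ta: H, 5 tu:d H.
The penult (syllable 4, ta:) is heavy, so it takes stress.
Stress on syllable 4: se:.glat.de.ˈta:.tu:d.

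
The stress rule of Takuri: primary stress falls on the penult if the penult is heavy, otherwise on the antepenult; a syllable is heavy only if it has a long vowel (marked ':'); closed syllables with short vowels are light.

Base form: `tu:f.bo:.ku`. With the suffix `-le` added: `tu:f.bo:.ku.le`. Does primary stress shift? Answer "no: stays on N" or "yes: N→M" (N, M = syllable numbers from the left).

Base `tu:f.bo:.ku` (3 syllables):
  Weights: 1 tu:f H, 2 bo: H, 3 ku L.
  The penult (syllable 2, bo:) is heavy, so it takes stress.
  → primary stress on syllable 2.
Suffixed `tu:f.bo:.ku.le` (4 syllables):
  Weights: 2 bo: H, 3 ku L, 4 le L.
  The penult (syllable 3, ku) is light, so stress falls on the antepenult (syllable 2, bo:).
  → primary stress on syllable 2.

no: stays on 2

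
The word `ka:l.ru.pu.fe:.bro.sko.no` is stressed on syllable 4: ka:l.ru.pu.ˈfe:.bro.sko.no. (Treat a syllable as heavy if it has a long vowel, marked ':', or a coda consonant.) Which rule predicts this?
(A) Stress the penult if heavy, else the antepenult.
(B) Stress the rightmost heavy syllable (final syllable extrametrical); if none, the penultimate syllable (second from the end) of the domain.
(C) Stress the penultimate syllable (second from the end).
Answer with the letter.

B

Rule A → syllable 5 (observed: 4).
Rule B → syllable 4 ✓.
Rule C → syllable 6 (observed: 4).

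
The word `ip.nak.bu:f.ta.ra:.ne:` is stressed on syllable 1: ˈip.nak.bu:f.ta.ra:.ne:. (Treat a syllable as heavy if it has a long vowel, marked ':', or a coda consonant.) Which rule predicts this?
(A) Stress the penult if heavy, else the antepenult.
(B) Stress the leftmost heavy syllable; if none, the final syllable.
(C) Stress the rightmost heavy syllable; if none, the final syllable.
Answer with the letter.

Rule A → syllable 5 (observed: 1).
Rule B → syllable 1 ✓.
Rule C → syllable 6 (observed: 1).

B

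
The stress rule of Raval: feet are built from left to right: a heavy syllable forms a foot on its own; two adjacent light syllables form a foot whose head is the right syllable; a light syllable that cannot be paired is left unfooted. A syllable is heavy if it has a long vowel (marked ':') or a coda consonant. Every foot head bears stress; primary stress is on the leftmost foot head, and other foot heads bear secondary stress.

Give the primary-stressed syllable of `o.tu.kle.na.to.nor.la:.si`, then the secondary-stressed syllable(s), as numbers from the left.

primary 2, secondary 4, 6, 7

Weights: 1 o L, 2 tu L, 3 kle L, 4 na L, 5 to L, 6 nor H, 7 la: H, 8 si L.
Parse left to right (heavy = foot alone; LL = one foot; stranded L unfooted): (o.ˈtu) (kle.ˈna) to (ˈnor) (ˈla:) si.
Foot heads: 2, 4, 6, 7.
Primary stress on the leftmost head = syllable 2.
Secondary stress on 4, 6, 7: o.ˈtu.kle.ˌna.to.ˌnor.ˌla:.si.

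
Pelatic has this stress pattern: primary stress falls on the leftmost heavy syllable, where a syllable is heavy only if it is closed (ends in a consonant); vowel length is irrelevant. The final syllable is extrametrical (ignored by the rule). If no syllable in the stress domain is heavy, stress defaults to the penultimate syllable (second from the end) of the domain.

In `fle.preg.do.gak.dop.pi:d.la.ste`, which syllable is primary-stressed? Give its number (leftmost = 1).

The final syllable (8, ste) is extrametrical; the stress domain is syllables 1–7.
Weights: 1 fle L, 2 preg H, 3 do L, 4 gak H, 5 dop H, 6 pi:d H, 7 la L.
Heavy syllables in the domain: 2, 4, 5, 6. The leftmost is syllable 2 (preg).
Primary stress: syllable 2 → fle.ˈpreg.do.gak.dop.pi:d.la.ste.

2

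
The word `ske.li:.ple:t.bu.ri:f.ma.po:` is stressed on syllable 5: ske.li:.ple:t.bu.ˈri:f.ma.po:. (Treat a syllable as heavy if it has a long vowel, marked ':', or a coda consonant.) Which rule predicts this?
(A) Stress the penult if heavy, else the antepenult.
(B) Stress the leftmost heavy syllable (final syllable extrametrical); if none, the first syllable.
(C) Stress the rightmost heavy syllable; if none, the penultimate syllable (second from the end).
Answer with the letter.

Rule A → syllable 5 ✓.
Rule B → syllable 2 (observed: 5).
Rule C → syllable 7 (observed: 5).

A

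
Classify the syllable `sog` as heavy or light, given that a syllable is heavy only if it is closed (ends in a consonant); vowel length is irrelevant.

`sog`: short vowel, closed (coda /g/). Closed (coda /g/) → heavy.

heavy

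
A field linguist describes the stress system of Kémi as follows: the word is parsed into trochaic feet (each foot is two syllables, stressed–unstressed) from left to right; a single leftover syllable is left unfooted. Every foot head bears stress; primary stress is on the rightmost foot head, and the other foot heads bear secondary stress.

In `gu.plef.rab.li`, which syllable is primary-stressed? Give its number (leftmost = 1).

3

Parse left to right into trochaic (ˈσσ) feet: (ˈgu.plef) (ˈrab.li).
Foot heads (stressed positions): 1, 3.
End Rule Rightmost: primary stress on the rightmost head = syllable 3.
Primary stress: syllable 3 → gu.plef.ˈrab.li.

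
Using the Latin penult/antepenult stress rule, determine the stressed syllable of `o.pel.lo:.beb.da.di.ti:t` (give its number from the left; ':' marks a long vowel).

Classical Latin: stress the penult if heavy (long vowel or closed), else the antepenult.
Weights: 5 da L, 6 di L, 7 ti:t H.
The penult (syllable 6, di) is light, so stress falls on the antepenult (syllable 5, da).
Stress on syllable 5: o.pel.lo:.beb.ˈda.di.ti:t.

5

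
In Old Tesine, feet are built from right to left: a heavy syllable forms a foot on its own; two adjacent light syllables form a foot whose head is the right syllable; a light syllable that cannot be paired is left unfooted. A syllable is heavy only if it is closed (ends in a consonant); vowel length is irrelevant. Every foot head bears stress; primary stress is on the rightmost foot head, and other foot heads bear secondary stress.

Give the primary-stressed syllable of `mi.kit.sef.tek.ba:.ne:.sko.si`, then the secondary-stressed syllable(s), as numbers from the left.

primary 8, secondary 2, 3, 4, 6

Weights: 1 mi L, 2 kit H, 3 sef H, 4 tek H, 5 ba: L, 6 ne: L, 7 sko L, 8 si L.
Parse right to left (heavy = foot alone; LL = one foot; stranded L unfooted): mi (ˈkit) (ˈsef) (ˈtek) (ba:.ˈne:) (sko.ˈsi).
Foot heads: 2, 3, 4, 6, 8.
Primary stress on the rightmost head = syllable 8.
Secondary stress on 2, 3, 4, 6: mi.ˌkit.ˌsef.ˌtek.ba:.ˌne:.sko.ˈsi.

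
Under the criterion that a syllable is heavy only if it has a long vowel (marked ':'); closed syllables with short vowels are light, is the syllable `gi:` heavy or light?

heavy

`gi:`: long vowel, open (no coda). Long vowel → heavy.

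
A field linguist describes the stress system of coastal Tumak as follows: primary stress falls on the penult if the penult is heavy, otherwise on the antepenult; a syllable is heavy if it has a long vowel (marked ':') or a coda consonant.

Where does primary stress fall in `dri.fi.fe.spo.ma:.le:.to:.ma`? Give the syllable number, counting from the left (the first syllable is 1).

Weights: 6 le: H, 7 to: H, 8 ma L.
The penult (syllable 7, to:) is heavy, so it takes stress.
Primary stress: syllable 7 → dri.fi.fe.spo.ma:.le:.ˈto:.ma.

7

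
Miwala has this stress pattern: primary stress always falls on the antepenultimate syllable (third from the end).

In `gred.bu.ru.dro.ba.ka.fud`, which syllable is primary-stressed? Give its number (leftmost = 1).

5

The word has 7 syllables; the antepenultimate syllable (third from the end) is syllable 5 (ba).
Primary stress: syllable 5 → gred.bu.ru.dro.ˈba.ka.fud.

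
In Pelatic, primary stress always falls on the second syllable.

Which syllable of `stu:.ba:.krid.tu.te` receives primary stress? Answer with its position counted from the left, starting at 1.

The word has 5 syllables; the second syllable is syllable 2 (ba:).
Primary stress: syllable 2 → stu:.ˈba:.krid.tu.te.

2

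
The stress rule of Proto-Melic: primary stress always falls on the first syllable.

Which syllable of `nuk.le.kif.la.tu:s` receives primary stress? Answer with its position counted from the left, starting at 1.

The word has 5 syllables; the first syllable is syllable 1 (nuk).
Primary stress: syllable 1 → ˈnuk.le.kif.la.tu:s.

1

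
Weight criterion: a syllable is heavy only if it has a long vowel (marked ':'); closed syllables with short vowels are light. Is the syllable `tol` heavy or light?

light

`tol`: short vowel, closed (coda /l/). Short vowel → light.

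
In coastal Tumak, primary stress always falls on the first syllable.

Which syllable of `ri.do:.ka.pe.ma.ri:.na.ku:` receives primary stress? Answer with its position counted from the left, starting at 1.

The word has 8 syllables; the first syllable is syllable 1 (ri).
Primary stress: syllable 1 → ˈri.do:.ka.pe.ma.ri:.na.ku:.

1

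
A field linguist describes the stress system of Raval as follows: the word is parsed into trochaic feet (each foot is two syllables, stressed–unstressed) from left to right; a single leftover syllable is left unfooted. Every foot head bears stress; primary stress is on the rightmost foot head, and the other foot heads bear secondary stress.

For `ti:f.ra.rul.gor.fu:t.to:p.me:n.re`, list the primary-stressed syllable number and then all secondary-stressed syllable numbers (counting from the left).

Parse left to right into trochaic (ˈσσ) feet: (ˈti:f.ra) (ˈrul.gor) (ˈfu:t.to:p) (ˈme:n.re).
Foot heads (stressed positions): 1, 3, 5, 7.
End Rule Rightmost: primary stress on the rightmost head = syllable 7.
Secondary stress on 1, 3, 5: ˌti:f.ra.ˌrul.gor.ˌfu:t.to:p.ˈme:n.re.

primary 7, secondary 1, 3, 5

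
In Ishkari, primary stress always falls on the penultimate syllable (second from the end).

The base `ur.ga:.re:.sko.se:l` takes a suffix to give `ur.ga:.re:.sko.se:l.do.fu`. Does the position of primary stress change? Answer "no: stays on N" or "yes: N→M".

Base `ur.ga:.re:.sko.se:l` (5 syllables):
  The word has 5 syllables; the penultimate syllable (second from the end) is syllable 4 (sko).
  → primary stress on syllable 4.
Suffixed `ur.ga:.re:.sko.se:l.do.fu` (7 syllables):
  The word has 7 syllables; the penultimate syllable (second from the end) is syllable 6 (do).
  → primary stress on syllable 6.

yes: 4→6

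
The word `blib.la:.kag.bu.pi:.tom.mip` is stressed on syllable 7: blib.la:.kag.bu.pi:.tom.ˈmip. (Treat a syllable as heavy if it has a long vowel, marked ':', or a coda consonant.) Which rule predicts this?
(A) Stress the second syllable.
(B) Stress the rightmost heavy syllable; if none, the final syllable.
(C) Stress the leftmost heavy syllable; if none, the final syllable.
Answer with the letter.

B

Rule A → syllable 2 (observed: 7).
Rule B → syllable 7 ✓.
Rule C → syllable 1 (observed: 7).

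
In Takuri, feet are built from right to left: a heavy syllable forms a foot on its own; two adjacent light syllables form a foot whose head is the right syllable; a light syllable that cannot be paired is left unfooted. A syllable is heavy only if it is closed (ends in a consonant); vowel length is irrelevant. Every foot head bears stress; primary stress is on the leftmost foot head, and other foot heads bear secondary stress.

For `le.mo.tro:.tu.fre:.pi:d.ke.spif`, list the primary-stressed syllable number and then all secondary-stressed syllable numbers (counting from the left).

Weights: 1 le L, 2 mo L, 3 tro: L, 4 tu L, 5 fre: L, 6 pi:d H, 7 ke L, 8 spif H.
Parse right to left (heavy = foot alone; LL = one foot; stranded L unfooted): le (mo.ˈtro:) (tu.ˈfre:) (ˈpi:d) ke (ˈspif).
Foot heads: 3, 5, 6, 8.
Primary stress on the leftmost head = syllable 3.
Secondary stress on 5, 6, 8: le.mo.ˈtro:.tu.ˌfre:.ˌpi:d.ke.ˌspif.

primary 3, secondary 5, 6, 8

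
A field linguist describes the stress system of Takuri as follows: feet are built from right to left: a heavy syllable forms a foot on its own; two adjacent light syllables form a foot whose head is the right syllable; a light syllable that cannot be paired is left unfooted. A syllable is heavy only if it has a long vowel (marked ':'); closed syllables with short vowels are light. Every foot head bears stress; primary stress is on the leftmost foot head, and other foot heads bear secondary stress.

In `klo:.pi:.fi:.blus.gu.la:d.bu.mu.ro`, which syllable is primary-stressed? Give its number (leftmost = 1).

Weights: 1 klo: H, 2 pi: H, 3 fi: H, 4 blus L, 5 gu L, 6 la:d H, 7 bu L, 8 mu L, 9 ro L.
Parse right to left (heavy = foot alone; LL = one foot; stranded L unfooted): (ˈklo:) (ˈpi:) (ˈfi:) (blus.ˈgu) (ˈla:d) bu (mu.ˈro).
Foot heads: 1, 2, 3, 5, 6, 9.
Primary stress on the leftmost head = syllable 1.
Primary stress: syllable 1 → ˈklo:.pi:.fi:.blus.gu.la:d.bu.mu.ro.

1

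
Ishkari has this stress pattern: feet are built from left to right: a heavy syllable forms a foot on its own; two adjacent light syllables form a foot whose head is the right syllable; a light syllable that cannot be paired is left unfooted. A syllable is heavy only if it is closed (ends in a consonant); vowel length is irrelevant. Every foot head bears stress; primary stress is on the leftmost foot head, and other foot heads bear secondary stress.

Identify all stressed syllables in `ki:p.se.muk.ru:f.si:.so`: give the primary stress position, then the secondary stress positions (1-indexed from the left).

Weights: 1 ki:p H, 2 se L, 3 muk H, 4 ru:f H, 5 si: L, 6 so L.
Parse left to right (heavy = foot alone; LL = one foot; stranded L unfooted): (ˈki:p) se (ˈmuk) (ˈru:f) (si:.ˈso).
Foot heads: 1, 3, 4, 6.
Primary stress on the leftmost head = syllable 1.
Secondary stress on 3, 4, 6: ˈki:p.se.ˌmuk.ˌru:f.si:.ˌso.

primary 1, secondary 3, 4, 6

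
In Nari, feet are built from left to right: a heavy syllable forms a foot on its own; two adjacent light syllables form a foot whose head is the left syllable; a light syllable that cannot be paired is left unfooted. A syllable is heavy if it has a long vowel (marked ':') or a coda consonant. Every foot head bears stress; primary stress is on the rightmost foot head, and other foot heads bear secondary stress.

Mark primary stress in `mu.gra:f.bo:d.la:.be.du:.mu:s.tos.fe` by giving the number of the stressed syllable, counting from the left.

8

Weights: 1 mu L, 2 gra:f H, 3 bo:d H, 4 la: H, 5 be L, 6 du: H, 7 mu:s H, 8 tos H, 9 fe L.
Parse left to right (heavy = foot alone; LL = one foot; stranded L unfooted): mu (ˈgra:f) (ˈbo:d) (ˈla:) be (ˈdu:) (ˈmu:s) (ˈtos) fe.
Foot heads: 2, 3, 4, 6, 7, 8.
Primary stress on the rightmost head = syllable 8.
Primary stress: syllable 8 → mu.gra:f.bo:d.la:.be.du:.mu:s.ˈtos.fe.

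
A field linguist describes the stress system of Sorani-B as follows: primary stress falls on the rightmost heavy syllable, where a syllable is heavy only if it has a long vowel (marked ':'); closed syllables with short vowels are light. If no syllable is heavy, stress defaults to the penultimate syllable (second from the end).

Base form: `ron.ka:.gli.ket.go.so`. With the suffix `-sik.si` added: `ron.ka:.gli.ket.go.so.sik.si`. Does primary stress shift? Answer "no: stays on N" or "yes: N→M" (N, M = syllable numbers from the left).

no: stays on 2

Base `ron.ka:.gli.ket.go.so` (6 syllables):
  Weights: 1 ron L, 2 ka: H, 3 gli L, 4 ket L, 5 go L, 6 so L.
  Heavy syllables in the domain: 2. The rightmost is syllable 2 (ka:).
  → primary stress on syllable 2.
Suffixed `ron.ka:.gli.ket.go.so.sik.si` (8 syllables):
  Weights: 1 ron L, 2 ka: H, 3 gli L, 4 ket L, 5 go L, 6 so L, 7 sik L, 8 si L.
  Heavy syllables in the domain: 2. The rightmost is syllable 2 (ka:).
  → primary stress on syllable 2.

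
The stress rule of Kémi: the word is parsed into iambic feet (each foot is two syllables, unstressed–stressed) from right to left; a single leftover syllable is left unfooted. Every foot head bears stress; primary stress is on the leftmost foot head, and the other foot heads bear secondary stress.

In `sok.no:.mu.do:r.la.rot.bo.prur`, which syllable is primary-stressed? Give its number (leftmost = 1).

2

Parse right to left into iambic (σˈσ) feet: (sok.ˈno:) (mu.ˈdo:r) (la.ˈrot) (bo.ˈprur).
Foot heads (stressed positions): 2, 4, 6, 8.
End Rule Leftmost: primary stress on the leftmost head = syllable 2.
Primary stress: syllable 2 → sok.ˈno:.mu.do:r.la.rot.bo.prur.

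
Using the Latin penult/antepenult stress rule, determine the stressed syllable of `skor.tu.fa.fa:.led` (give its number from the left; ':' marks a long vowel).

4

Classical Latin: stress the penult if heavy (long vowel or closed), else the antepenult.
Weights: 3 fa L, 4 fa: H, 5 led H.
The penult (syllable 4, fa:) is heavy, so it takes stress.
Stress on syllable 4: skor.tu.fa.ˈfa:.led.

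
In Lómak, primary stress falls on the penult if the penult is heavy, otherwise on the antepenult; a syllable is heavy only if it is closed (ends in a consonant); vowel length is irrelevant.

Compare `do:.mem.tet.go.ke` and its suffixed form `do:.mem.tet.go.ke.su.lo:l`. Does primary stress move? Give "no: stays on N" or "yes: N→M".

yes: 3→5

Base `do:.mem.tet.go.ke` (5 syllables):
  Weights: 3 tet H, 4 go L, 5 ke L.
  The penult (syllable 4, go) is light, so stress falls on the antepenult (syllable 3, tet).
  → primary stress on syllable 3.
Suffixed `do:.mem.tet.go.ke.su.lo:l` (7 syllables):
  Weights: 5 ke L, 6 su L, 7 lo:l H.
  The penult (syllable 6, su) is light, so stress falls on the antepenult (syllable 5, ke).
  → primary stress on syllable 5.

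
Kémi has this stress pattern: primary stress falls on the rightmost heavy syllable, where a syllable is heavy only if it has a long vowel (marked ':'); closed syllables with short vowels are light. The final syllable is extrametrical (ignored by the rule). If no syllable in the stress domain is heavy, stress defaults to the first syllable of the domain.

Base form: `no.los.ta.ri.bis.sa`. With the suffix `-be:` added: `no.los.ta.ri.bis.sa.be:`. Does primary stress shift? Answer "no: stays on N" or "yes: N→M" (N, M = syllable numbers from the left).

no: stays on 1

Base `no.los.ta.ri.bis.sa` (6 syllables):
  The final syllable (6, sa) is extrametrical; the stress domain is syllables 1–5.
  Weights: 1 no L, 2 los L, 3 ta L, 4 ri L, 5 bis L.
  No heavy syllable in the domain; default to the first syllable of the domain = syllable 1.
  → primary stress on syllable 1.
Suffixed `no.los.ta.ri.bis.sa.be:` (7 syllables):
  The final syllable (7, be:) is extrametrical; the stress domain is syllables 1–6.
  Weights: 1 no L, 2 los L, 3 ta L, 4 ri L, 5 bis L, 6 sa L.
  No heavy syllable in the domain; default to the first syllable of the domain = syllable 1.
  → primary stress on syllable 1.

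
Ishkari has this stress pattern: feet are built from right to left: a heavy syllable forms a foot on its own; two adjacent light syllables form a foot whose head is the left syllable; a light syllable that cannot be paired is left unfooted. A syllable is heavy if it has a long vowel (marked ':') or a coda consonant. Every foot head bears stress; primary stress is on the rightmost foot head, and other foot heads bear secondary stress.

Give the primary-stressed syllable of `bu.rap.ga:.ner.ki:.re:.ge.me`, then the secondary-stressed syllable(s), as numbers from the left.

Weights: 1 bu L, 2 rap H, 3 ga: H, 4 ner H, 5 ki: H, 6 re: H, 7 ge L, 8 me L.
Parse right to left (heavy = foot alone; LL = one foot; stranded L unfooted): bu (ˈrap) (ˈga:) (ˈner) (ˈki:) (ˈre:) (ˈge.me).
Foot heads: 2, 3, 4, 5, 6, 7.
Primary stress on the rightmost head = syllable 7.
Secondary stress on 2, 3, 4, 5, 6: bu.ˌrap.ˌga:.ˌner.ˌki:.ˌre:.ˈge.me.

primary 7, secondary 2, 3, 4, 5, 6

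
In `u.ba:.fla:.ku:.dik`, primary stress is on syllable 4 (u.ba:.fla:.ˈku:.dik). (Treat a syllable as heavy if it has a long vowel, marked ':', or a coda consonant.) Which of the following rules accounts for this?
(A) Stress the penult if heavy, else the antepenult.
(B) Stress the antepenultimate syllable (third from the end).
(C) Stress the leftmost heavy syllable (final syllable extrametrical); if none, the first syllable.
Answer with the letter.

A

Rule A → syllable 4 ✓.
Rule B → syllable 3 (observed: 4).
Rule C → syllable 2 (observed: 4).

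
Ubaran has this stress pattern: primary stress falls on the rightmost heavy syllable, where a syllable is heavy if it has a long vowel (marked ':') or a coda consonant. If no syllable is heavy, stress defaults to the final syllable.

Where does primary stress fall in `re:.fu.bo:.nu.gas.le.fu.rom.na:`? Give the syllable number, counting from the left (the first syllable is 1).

9

Weights: 1 re: H, 2 fu L, 3 bo: H, 4 nu L, 5 gas H, 6 le L, 7 fu L, 8 rom H, 9 na: H.
Heavy syllables in the domain: 1, 3, 5, 8, 9. The rightmost is syllable 9 (na:).
Primary stress: syllable 9 → re:.fu.bo:.nu.gas.le.fu.rom.ˈna:.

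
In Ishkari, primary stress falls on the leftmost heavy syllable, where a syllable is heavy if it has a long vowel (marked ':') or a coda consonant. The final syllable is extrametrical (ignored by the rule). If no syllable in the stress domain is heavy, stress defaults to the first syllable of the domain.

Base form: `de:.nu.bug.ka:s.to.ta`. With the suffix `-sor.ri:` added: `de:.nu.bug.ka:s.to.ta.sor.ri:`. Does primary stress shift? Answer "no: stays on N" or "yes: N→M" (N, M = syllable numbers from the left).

no: stays on 1

Base `de:.nu.bug.ka:s.to.ta` (6 syllables):
  The final syllable (6, ta) is extrametrical; the stress domain is syllables 1–5.
  Weights: 1 de: H, 2 nu L, 3 bug H, 4 ka:s H, 5 to L.
  Heavy syllables in the domain: 1, 3, 4. The leftmost is syllable 1 (de:).
  → primary stress on syllable 1.
Suffixed `de:.nu.bug.ka:s.to.ta.sor.ri:` (8 syllables):
  The final syllable (8, ri:) is extrametrical; the stress domain is syllables 1–7.
  Weights: 1 de: H, 2 nu L, 3 bug H, 4 ka:s H, 5 to L, 6 ta L, 7 sor H.
  Heavy syllables in the domain: 1, 3, 4, 7. The leftmost is syllable 1 (de:).
  → primary stress on syllable 1.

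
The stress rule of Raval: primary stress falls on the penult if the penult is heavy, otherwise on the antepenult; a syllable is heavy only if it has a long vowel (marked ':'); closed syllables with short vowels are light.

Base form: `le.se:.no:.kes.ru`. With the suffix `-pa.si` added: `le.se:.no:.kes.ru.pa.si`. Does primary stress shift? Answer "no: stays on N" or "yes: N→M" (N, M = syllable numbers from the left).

yes: 3→5

Base `le.se:.no:.kes.ru` (5 syllables):
  Weights: 3 no: H, 4 kes L, 5 ru L.
  The penult (syllable 4, kes) is light, so stress falls on the antepenult (syllable 3, no:).
  → primary stress on syllable 3.
Suffixed `le.se:.no:.kes.ru.pa.si` (7 syllables):
  Weights: 5 ru L, 6 pa L, 7 si L.
  The penult (syllable 6, pa) is light, so stress falls on the antepenult (syllable 5, ru).
  → primary stress on syllable 5.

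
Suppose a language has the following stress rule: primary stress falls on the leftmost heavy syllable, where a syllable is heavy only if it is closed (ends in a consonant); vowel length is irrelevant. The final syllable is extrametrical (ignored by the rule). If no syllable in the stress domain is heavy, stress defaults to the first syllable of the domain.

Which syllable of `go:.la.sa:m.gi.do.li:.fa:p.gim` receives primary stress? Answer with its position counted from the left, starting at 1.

The final syllable (8, gim) is extrametrical; the stress domain is syllables 1–7.
Weights: 1 go: L, 2 la L, 3 sa:m H, 4 gi L, 5 do L, 6 li: L, 7 fa:p H.
Heavy syllables in the domain: 3, 7. The leftmost is syllable 3 (sa:m).
Primary stress: syllable 3 → go:.la.ˈsa:m.gi.do.li:.fa:p.gim.

3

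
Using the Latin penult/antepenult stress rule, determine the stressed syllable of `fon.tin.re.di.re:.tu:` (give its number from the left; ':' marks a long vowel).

5

Classical Latin: stress the penult if heavy (long vowel or closed), else the antepenult.
Weights: 4 di L, 5 re: H, 6 tu: H.
The penult (syllable 5, re:) is heavy, so it takes stress.
Stress on syllable 5: fon.tin.re.di.ˈre:.tu:.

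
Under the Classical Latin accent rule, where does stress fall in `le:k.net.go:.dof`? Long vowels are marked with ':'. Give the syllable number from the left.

Classical Latin: stress the penult if heavy (long vowel or closed), else the antepenult.
Weights: 2 net H, 3 go: H, 4 dof H.
The penult (syllable 3, go:) is heavy, so it takes stress.
Stress on syllable 3: le:k.net.ˈgo:.dof.

3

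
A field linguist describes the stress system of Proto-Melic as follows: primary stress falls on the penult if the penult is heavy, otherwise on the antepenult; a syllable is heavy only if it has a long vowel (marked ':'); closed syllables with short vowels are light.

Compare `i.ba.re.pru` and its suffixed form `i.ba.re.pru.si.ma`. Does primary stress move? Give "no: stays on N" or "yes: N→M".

yes: 2→4

Base `i.ba.re.pru` (4 syllables):
  Weights: 2 ba L, 3 re L, 4 pru L.
  The penult (syllable 3, re) is light, so stress falls on the antepenult (syllable 2, ba).
  → primary stress on syllable 2.
Suffixed `i.ba.re.pru.si.ma` (6 syllables):
  Weights: 4 pru L, 5 si L, 6 ma L.
  The penult (syllable 5, si) is light, so stress falls on the antepenult (syllable 4, pru).
  → primary stress on syllable 4.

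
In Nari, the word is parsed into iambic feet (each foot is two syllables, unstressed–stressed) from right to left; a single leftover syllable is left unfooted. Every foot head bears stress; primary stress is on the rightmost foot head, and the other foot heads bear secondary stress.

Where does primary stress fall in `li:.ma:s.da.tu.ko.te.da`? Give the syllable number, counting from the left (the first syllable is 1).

Parse right to left into iambic (σˈσ) feet: li: (ma:s.ˈda) (tu.ˈko) (te.ˈda). Syllable 1 is left unfooted.
Foot heads (stressed positions): 3, 5, 7.
End Rule Rightmost: primary stress on the rightmost head = syllable 7.
Primary stress: syllable 7 → li:.ma:s.da.tu.ko.te.ˈda.

7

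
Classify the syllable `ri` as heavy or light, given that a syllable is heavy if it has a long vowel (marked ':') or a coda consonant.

`ri`: short vowel, open (no coda). Short vowel, open → light.

light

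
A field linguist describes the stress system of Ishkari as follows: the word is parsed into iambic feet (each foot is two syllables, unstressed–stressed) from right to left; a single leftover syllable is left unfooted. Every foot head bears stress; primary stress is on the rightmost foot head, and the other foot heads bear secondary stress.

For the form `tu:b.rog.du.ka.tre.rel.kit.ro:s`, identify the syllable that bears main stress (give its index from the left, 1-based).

8

Parse right to left into iambic (σˈσ) feet: (tu:b.ˈrog) (du.ˈka) (tre.ˈrel) (kit.ˈro:s).
Foot heads (stressed positions): 2, 4, 6, 8.
End Rule Rightmost: primary stress on the rightmost head = syllable 8.
Primary stress: syllable 8 → tu:b.rog.du.ka.tre.rel.kit.ˈro:s.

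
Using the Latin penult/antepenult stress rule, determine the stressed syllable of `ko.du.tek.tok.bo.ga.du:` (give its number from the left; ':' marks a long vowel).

Classical Latin: stress the penult if heavy (long vowel or closed), else the antepenult.
Weights: 5 bo L, 6 ga L, 7 du: H.
The penult (syllable 6, ga) is light, so stress falls on the antepenult (syllable 5, bo).
Stress on syllable 5: ko.du.tek.tok.ˈbo.ga.du:.

5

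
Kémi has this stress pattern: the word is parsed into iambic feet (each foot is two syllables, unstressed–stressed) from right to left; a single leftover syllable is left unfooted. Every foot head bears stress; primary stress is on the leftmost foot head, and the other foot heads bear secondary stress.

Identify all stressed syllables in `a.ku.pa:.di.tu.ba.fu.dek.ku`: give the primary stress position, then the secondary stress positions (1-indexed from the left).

Parse right to left into iambic (σˈσ) feet: a (ku.ˈpa:) (di.ˈtu) (ba.ˈfu) (dek.ˈku). Syllable 1 is left unfooted.
Foot heads (stressed positions): 3, 5, 7, 9.
End Rule Leftmost: primary stress on the leftmost head = syllable 3.
Secondary stress on 5, 7, 9: a.ku.ˈpa:.di.ˌtu.ba.ˌfu.dek.ˌku.

primary 3, secondary 5, 7, 9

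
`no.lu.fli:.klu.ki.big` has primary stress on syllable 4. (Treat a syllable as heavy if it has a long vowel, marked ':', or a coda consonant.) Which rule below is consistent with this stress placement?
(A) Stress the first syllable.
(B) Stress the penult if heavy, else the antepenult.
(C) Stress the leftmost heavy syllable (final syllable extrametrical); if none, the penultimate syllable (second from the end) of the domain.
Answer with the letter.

B

Rule A → syllable 1 (observed: 4).
Rule B → syllable 4 ✓.
Rule C → syllable 3 (observed: 4).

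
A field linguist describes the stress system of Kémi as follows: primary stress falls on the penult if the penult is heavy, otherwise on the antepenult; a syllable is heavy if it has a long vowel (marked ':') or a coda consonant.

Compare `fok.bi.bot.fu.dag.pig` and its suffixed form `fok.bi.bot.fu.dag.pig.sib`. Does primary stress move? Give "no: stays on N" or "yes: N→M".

yes: 5→6

Base `fok.bi.bot.fu.dag.pig` (6 syllables):
  Weights: 4 fu L, 5 dag H, 6 pig H.
  The penult (syllable 5, dag) is heavy, so it takes stress.
  → primary stress on syllable 5.
Suffixed `fok.bi.bot.fu.dag.pig.sib` (7 syllables):
  Weights: 5 dag H, 6 pig H, 7 sib H.
  The penult (syllable 6, pig) is heavy, so it takes stress.
  → primary stress on syllable 6.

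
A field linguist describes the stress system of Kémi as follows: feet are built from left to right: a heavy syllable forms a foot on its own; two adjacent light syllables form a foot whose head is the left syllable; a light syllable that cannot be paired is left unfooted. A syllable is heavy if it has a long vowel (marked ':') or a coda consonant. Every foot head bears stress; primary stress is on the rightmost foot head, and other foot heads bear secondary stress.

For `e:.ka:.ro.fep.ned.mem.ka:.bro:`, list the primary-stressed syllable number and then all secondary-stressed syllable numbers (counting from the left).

Weights: 1 e: H, 2 ka: H, 3 ro L, 4 fep H, 5 ned H, 6 mem H, 7 ka: H, 8 bro: H.
Parse left to right (heavy = foot alone; LL = one foot; stranded L unfooted): (ˈe:) (ˈka:) ro (ˈfep) (ˈned) (ˈmem) (ˈka:) (ˈbro:).
Foot heads: 1, 2, 4, 5, 6, 7, 8.
Primary stress on the rightmost head = syllable 8.
Secondary stress on 1, 2, 4, 5, 6, 7: ˌe:.ˌka:.ro.ˌfep.ˌned.ˌmem.ˌka:.ˈbro:.

primary 8, secondary 1, 2, 4, 5, 6, 7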